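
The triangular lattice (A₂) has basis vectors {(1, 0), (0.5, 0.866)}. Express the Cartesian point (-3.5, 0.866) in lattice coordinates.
-4b₁ + b₂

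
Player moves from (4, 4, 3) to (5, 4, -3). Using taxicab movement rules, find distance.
7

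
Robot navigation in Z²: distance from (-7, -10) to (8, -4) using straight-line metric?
16.1555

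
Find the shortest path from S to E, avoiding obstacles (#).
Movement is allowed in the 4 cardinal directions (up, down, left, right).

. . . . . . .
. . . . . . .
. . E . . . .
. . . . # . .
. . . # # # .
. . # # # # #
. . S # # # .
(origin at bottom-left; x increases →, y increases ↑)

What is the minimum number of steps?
6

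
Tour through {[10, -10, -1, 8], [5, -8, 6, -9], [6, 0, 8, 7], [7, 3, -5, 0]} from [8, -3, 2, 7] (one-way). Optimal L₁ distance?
92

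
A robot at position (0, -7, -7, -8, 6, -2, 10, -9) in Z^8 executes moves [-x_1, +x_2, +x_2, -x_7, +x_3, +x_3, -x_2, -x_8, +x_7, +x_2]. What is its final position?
(-1, -5, -5, -8, 6, -2, 10, -10)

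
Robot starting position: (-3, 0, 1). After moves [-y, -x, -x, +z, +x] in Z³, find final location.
(-4, -1, 2)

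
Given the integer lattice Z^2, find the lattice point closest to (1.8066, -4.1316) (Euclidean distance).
(2, -4)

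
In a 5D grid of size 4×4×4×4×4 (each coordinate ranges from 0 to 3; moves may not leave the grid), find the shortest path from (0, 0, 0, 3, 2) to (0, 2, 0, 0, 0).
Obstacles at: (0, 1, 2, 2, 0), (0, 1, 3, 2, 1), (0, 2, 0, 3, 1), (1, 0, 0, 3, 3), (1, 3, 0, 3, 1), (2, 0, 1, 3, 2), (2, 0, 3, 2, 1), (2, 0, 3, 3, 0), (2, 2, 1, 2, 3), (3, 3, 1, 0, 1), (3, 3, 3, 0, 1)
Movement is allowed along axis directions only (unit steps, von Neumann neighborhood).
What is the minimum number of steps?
7
(one shortest path: (0, 0, 0, 3, 2) → (0, 1, 0, 3, 2) → (0, 2, 0, 3, 2) → (0, 2, 0, 2, 2) → (0, 2, 0, 1, 2) → (0, 2, 0, 0, 2) → (0, 2, 0, 0, 1) → (0, 2, 0, 0, 0))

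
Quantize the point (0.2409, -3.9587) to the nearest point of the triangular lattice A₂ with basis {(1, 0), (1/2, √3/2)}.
(0.5, -4.33)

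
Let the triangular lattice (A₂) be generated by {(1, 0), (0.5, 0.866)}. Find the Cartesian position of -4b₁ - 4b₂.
(-6, -3.464)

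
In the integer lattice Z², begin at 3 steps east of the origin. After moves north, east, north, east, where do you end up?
(5, 2)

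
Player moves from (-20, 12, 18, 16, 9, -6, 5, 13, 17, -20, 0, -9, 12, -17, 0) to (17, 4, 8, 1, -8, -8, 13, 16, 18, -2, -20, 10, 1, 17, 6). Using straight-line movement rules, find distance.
67.2533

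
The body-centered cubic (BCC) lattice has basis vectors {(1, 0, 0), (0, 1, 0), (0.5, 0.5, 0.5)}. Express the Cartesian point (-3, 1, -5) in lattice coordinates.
2b₁ + 6b₂ - 10b₃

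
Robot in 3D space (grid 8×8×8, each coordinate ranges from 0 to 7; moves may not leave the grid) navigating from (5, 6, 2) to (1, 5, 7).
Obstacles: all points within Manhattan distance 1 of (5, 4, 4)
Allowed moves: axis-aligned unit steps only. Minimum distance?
10
(one shortest path: (5, 6, 2) → (4, 6, 2) → (3, 6, 2) → (2, 6, 2) → (1, 6, 2) → (1, 5, 2) → (1, 5, 3) → (1, 5, 4) → (1, 5, 5) → (1, 5, 6) → (1, 5, 7))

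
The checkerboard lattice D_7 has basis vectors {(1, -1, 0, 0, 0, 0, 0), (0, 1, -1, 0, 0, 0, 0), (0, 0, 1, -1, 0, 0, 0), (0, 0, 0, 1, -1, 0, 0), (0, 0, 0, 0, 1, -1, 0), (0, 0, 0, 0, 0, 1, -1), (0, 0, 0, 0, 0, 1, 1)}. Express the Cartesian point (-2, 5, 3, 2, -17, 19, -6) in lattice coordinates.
-2b₁ + 3b₂ + 6b₃ + 8b₄ - 9b₅ + 8b₆ + 2b₇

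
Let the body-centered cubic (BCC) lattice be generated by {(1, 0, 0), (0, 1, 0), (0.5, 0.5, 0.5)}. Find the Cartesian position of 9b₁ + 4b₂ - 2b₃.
(8, 3, -1)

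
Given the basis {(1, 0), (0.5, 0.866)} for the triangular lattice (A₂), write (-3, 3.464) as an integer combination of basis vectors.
-5b₁ + 4b₂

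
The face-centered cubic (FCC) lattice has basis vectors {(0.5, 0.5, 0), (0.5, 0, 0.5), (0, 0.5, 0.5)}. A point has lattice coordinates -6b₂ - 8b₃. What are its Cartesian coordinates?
(-3, -4, -7)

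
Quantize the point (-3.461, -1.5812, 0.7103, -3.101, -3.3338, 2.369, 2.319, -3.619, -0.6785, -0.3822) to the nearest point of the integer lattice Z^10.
(-3, -2, 1, -3, -3, 2, 2, -4, -1, 0)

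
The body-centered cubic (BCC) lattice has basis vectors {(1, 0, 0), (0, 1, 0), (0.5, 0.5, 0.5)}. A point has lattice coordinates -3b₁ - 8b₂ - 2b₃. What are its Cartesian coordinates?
(-4, -9, -1)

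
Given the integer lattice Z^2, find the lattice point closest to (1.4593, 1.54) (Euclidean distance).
(1, 2)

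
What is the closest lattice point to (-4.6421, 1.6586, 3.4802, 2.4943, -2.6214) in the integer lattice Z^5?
(-5, 2, 3, 2, -3)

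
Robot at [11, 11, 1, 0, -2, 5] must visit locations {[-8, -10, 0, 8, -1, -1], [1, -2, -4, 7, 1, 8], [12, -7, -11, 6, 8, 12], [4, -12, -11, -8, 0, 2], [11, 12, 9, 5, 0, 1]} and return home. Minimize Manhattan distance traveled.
242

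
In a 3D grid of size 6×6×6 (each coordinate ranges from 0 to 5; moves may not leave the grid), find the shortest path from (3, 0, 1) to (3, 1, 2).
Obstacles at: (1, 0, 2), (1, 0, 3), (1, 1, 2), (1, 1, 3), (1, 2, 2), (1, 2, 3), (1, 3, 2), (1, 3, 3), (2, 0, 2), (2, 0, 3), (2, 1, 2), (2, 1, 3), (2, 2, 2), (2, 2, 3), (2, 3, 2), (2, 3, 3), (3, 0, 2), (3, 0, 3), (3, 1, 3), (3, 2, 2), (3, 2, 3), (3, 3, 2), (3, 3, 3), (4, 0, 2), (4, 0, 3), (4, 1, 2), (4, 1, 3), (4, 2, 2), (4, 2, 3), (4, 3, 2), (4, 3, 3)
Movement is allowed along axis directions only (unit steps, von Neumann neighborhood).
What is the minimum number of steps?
2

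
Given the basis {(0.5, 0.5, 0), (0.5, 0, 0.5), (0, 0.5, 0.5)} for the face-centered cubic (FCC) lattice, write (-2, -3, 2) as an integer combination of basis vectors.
-7b₁ + 3b₂ + b₃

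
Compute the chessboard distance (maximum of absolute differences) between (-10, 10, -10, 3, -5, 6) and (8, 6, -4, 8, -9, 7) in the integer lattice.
18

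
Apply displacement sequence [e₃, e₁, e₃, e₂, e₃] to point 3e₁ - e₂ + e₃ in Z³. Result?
(4, 0, 4)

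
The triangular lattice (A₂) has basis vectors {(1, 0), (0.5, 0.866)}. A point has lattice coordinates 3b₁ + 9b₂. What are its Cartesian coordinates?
(7.5, 7.794)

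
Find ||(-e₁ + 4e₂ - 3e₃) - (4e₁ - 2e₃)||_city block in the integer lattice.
10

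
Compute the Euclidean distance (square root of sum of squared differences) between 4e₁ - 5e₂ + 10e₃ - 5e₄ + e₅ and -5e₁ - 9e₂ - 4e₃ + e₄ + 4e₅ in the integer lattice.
18.3848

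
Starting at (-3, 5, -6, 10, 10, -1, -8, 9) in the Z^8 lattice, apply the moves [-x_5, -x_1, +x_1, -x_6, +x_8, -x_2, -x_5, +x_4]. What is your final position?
(-3, 4, -6, 11, 8, -2, -8, 10)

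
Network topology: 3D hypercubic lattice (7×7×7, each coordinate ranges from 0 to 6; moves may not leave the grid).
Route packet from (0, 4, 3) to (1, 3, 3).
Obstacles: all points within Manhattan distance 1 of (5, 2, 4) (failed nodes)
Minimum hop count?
2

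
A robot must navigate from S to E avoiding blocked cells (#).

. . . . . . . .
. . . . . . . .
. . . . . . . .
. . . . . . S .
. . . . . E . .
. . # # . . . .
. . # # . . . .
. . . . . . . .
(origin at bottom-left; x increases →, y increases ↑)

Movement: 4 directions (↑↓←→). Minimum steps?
2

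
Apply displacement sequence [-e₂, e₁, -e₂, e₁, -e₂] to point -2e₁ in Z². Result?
(0, -3)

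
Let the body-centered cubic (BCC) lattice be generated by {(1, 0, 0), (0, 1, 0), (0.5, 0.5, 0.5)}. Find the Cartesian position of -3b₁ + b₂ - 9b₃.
(-7.5, -3.5, -4.5)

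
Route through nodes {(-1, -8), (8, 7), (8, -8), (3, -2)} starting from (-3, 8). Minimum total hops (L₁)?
45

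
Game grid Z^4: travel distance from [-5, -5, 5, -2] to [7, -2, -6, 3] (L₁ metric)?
31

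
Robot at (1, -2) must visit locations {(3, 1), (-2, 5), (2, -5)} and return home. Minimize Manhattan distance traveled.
30
(one optimal route: (1, -2) → (-2, 5) → (3, 1) → (2, -5) → (1, -2))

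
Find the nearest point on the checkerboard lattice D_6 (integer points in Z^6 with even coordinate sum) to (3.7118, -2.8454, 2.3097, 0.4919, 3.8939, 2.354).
(4, -3, 2, 1, 4, 2)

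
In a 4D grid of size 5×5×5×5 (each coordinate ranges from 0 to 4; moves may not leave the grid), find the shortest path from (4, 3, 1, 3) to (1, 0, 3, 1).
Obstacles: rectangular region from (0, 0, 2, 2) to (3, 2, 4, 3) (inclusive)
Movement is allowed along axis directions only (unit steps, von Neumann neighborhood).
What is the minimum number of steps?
10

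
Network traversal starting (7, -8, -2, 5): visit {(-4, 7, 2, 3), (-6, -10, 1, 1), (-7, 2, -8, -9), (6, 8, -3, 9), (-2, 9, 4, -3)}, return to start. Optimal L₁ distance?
140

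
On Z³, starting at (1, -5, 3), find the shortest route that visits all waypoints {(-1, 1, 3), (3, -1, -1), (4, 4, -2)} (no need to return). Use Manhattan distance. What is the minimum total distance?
25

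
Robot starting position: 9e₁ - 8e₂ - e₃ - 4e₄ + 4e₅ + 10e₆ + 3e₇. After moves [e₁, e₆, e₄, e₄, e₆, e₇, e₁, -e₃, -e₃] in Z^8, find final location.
(11, -8, -3, -2, 4, 12, 4, 0)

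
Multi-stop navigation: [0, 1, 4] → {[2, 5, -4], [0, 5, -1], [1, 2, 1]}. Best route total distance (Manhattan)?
16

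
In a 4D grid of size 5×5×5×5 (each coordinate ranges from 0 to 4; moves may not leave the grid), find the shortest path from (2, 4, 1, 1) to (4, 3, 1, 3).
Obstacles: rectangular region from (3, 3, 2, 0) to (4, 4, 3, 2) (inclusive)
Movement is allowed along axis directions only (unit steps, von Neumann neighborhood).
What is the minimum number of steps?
5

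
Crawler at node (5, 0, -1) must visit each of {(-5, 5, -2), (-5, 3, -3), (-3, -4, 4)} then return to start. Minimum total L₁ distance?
52
(one optimal route: (5, 0, -1) → (-5, 5, -2) → (-5, 3, -3) → (-3, -4, 4) → (5, 0, -1))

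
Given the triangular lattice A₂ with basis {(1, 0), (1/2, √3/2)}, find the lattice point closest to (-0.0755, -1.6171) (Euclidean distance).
(0, -1.732)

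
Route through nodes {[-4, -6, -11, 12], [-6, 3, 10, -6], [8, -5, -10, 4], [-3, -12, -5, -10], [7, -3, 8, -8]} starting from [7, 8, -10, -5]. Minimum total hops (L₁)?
137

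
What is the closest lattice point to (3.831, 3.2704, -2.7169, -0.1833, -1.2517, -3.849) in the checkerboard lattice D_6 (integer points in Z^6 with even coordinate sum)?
(4, 3, -2, 0, -1, -4)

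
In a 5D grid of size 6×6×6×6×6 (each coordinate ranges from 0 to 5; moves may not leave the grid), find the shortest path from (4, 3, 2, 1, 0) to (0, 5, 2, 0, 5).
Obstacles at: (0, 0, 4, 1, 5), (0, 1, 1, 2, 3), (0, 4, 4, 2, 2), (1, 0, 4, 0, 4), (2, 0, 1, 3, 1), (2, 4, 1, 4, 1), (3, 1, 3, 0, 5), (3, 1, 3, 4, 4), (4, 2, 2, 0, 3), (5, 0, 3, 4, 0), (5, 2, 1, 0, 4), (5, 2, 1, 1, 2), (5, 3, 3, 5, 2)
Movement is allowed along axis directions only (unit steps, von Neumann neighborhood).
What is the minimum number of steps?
12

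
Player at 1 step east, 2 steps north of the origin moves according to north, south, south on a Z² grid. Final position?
(1, 1)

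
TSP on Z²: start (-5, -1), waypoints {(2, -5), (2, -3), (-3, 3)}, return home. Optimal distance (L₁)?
30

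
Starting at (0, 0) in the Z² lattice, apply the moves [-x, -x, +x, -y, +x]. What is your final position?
(0, -1)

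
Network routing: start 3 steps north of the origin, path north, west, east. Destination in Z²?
(0, 4)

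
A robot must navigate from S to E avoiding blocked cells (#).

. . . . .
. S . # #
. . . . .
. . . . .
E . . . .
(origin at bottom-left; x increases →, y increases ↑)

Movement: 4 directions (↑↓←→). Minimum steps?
4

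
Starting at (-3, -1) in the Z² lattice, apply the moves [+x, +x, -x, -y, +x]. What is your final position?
(-1, -2)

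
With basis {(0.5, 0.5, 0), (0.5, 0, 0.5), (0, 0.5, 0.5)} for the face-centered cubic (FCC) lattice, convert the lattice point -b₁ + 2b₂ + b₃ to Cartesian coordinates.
(0.5, 0, 1.5)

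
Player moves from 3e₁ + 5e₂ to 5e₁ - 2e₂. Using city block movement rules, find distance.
9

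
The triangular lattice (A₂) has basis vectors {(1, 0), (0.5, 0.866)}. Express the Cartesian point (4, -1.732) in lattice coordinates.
5b₁ - 2b₂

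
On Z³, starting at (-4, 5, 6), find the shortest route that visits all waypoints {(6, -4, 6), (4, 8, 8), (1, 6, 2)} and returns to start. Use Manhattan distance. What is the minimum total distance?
56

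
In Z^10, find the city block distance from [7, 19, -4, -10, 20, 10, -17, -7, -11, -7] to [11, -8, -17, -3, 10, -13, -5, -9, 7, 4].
127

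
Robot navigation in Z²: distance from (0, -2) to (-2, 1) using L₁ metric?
5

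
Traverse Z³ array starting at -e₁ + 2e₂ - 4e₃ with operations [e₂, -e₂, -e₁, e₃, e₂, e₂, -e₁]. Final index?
(-3, 4, -3)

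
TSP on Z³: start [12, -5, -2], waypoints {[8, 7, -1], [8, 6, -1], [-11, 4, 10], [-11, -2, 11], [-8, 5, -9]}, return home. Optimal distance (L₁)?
112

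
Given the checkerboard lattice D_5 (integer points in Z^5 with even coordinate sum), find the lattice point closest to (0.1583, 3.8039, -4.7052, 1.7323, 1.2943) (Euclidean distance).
(0, 4, -5, 2, 1)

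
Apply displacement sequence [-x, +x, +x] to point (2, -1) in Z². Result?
(3, -1)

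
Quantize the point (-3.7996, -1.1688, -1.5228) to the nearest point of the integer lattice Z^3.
(-4, -1, -2)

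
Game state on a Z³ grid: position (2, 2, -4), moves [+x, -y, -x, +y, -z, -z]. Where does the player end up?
(2, 2, -6)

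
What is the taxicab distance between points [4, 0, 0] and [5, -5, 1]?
7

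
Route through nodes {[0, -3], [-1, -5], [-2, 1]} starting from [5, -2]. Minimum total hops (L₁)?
16
(one optimal route: (5, -2) → (0, -3) → (-1, -5) → (-2, 1))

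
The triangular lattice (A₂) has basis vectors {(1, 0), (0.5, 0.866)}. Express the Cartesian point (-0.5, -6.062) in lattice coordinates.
3b₁ - 7b₂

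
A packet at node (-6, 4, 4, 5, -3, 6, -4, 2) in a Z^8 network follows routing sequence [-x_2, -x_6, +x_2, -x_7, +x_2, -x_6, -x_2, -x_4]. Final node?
(-6, 4, 4, 4, -3, 4, -5, 2)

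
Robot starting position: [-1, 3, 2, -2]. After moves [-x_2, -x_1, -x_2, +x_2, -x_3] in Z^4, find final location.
(-2, 2, 1, -2)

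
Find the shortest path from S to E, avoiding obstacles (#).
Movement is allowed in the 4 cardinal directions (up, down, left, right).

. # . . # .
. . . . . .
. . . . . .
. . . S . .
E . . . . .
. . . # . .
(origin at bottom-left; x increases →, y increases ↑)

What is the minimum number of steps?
4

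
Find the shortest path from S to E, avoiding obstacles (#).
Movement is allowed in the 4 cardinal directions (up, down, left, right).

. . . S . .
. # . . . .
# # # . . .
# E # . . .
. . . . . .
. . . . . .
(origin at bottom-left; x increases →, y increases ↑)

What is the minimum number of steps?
7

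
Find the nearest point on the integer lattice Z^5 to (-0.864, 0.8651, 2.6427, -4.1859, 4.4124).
(-1, 1, 3, -4, 4)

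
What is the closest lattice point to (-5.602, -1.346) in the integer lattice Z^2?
(-6, -1)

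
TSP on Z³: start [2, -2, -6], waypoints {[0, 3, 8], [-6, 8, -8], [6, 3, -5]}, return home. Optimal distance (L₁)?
76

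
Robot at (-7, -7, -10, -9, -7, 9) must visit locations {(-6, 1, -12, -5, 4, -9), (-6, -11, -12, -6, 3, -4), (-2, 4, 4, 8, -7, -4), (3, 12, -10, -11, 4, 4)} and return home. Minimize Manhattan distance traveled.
216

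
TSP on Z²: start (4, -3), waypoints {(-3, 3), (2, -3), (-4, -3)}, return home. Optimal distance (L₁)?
28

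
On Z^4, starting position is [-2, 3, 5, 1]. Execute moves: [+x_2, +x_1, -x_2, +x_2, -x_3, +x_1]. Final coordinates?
(0, 4, 4, 1)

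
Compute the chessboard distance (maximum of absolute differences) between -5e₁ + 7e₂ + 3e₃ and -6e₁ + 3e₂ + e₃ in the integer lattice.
4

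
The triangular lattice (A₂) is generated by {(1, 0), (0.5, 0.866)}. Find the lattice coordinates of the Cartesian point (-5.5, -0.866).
-5b₁ - b₂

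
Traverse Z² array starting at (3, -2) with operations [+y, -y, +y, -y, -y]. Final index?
(3, -3)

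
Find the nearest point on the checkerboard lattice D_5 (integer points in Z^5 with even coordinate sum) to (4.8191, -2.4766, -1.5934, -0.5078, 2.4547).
(5, -2, -2, -1, 2)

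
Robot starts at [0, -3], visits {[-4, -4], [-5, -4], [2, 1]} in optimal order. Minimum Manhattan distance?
18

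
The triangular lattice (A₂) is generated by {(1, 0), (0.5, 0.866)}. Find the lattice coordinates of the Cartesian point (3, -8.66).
8b₁ - 10b₂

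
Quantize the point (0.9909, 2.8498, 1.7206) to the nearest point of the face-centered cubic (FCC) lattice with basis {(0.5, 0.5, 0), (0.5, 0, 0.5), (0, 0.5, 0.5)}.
(1, 3, 2)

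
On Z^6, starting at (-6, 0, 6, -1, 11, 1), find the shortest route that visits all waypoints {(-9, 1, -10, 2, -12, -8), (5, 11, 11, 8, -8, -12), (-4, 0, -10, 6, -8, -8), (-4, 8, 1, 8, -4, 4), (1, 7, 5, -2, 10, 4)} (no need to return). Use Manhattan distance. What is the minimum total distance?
157
(one optimal route: (-6, 0, 6, -1, 11, 1) → (1, 7, 5, -2, 10, 4) → (-4, 8, 1, 8, -4, 4) → (5, 11, 11, 8, -8, -12) → (-4, 0, -10, 6, -8, -8) → (-9, 1, -10, 2, -12, -8))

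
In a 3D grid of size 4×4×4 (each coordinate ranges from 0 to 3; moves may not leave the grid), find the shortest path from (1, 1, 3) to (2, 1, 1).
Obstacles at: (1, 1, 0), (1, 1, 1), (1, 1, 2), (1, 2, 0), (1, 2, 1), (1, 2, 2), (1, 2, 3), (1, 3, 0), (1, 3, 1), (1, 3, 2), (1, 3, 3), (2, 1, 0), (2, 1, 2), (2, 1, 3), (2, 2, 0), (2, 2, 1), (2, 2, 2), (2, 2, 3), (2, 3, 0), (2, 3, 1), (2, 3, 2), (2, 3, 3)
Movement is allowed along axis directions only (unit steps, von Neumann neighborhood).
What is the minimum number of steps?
5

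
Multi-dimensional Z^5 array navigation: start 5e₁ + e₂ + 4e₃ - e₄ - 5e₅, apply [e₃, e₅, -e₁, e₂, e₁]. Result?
(5, 2, 5, -1, -4)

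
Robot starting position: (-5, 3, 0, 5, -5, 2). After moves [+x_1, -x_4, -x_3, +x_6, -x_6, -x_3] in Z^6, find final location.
(-4, 3, -2, 4, -5, 2)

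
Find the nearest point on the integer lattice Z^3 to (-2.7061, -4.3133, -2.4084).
(-3, -4, -2)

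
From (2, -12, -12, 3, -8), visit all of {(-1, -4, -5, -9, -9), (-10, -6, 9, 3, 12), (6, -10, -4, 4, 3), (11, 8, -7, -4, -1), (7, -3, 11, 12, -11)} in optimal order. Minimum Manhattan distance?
205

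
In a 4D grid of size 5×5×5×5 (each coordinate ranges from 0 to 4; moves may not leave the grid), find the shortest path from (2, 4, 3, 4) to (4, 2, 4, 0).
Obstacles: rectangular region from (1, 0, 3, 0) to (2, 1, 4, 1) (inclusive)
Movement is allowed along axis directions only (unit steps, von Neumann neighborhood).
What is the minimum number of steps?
9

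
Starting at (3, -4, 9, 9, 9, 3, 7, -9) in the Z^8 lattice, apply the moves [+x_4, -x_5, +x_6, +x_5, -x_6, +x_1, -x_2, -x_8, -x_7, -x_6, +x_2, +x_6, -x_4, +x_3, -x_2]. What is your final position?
(4, -5, 10, 9, 9, 3, 6, -10)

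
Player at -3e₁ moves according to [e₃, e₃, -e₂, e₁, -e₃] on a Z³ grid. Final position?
(-2, -1, 1)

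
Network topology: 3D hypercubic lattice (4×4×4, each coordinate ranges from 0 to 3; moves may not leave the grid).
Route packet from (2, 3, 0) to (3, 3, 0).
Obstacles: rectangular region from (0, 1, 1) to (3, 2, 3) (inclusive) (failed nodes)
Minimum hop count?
1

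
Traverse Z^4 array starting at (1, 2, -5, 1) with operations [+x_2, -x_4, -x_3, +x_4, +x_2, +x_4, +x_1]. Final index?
(2, 4, -6, 2)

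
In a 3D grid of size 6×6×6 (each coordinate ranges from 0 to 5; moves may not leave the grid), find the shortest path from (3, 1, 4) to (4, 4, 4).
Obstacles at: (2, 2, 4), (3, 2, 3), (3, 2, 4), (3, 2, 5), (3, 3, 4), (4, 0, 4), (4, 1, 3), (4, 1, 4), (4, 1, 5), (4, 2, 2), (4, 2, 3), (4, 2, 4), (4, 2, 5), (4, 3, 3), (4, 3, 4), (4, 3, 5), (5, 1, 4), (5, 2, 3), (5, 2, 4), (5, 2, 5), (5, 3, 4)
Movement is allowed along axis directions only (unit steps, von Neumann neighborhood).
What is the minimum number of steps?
8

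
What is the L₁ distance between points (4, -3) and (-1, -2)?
6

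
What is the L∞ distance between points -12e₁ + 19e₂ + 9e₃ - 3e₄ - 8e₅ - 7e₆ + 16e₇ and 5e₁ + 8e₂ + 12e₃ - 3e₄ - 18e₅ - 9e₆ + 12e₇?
17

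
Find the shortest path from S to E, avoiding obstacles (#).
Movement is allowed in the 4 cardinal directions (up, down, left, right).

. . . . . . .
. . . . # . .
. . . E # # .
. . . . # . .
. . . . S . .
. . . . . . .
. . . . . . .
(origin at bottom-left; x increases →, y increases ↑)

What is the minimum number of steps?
3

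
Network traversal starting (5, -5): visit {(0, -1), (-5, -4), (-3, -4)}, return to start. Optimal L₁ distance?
28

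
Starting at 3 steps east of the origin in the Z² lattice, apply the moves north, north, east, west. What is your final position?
(3, 2)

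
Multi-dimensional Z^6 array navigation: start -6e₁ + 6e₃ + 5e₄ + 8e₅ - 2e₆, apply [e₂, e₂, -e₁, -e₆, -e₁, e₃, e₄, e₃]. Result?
(-8, 2, 8, 6, 8, -3)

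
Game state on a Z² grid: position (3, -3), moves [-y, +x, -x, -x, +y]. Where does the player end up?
(2, -3)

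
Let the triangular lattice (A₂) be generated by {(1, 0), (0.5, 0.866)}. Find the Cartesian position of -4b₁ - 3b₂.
(-5.5, -2.598)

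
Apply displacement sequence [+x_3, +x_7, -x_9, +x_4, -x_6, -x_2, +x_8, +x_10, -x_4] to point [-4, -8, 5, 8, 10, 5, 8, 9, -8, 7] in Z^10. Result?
(-4, -9, 6, 8, 10, 4, 9, 10, -9, 8)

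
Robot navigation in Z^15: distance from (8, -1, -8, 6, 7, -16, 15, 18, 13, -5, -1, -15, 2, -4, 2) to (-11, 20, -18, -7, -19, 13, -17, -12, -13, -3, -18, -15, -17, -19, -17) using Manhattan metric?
278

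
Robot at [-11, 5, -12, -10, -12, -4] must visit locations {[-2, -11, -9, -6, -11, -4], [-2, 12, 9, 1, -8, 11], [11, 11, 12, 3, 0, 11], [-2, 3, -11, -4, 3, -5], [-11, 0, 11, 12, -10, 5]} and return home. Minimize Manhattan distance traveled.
266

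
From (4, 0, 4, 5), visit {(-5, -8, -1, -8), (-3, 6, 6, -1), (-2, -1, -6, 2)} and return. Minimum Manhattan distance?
96
(one optimal route: (4, 0, 4, 5) → (-3, 6, 6, -1) → (-5, -8, -1, -8) → (-2, -1, -6, 2) → (4, 0, 4, 5))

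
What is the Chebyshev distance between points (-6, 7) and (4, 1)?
10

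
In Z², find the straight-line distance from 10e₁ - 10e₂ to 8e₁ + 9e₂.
19.105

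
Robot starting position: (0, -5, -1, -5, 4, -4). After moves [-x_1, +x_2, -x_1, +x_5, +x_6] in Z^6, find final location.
(-2, -4, -1, -5, 5, -3)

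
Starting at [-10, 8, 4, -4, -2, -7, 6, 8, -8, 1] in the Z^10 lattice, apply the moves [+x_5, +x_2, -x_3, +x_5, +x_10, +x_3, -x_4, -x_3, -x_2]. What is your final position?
(-10, 8, 3, -5, 0, -7, 6, 8, -8, 2)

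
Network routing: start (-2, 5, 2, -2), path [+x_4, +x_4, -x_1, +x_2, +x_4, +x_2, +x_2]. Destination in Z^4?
(-3, 8, 2, 1)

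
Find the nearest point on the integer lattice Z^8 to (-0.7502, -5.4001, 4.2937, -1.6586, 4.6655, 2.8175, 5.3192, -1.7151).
(-1, -5, 4, -2, 5, 3, 5, -2)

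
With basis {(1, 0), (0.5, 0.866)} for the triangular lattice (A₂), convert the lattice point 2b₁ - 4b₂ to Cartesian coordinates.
(0, -3.464)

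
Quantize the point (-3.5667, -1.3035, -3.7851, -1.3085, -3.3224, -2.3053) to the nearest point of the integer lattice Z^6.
(-4, -1, -4, -1, -3, -2)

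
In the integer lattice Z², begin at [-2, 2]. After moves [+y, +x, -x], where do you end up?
(-2, 3)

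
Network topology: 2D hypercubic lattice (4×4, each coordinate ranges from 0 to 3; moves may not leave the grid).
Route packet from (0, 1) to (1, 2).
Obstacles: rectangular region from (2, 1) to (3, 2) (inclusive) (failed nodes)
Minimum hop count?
2
(one shortest path: (0, 1) → (1, 1) → (1, 2))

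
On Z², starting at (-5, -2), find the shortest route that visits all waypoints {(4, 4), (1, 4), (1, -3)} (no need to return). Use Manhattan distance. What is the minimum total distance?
17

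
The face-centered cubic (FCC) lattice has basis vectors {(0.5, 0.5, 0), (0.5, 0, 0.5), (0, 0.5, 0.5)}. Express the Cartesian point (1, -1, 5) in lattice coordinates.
-5b₁ + 7b₂ + 3b₃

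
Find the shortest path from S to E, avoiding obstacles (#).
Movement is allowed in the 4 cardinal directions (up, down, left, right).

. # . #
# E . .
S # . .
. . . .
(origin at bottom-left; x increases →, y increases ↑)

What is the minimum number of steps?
6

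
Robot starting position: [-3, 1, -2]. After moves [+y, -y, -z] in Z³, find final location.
(-3, 1, -3)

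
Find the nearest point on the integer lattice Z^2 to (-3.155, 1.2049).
(-3, 1)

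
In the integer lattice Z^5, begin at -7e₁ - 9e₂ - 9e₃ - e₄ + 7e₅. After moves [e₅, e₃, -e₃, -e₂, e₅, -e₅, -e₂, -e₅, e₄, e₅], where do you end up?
(-7, -11, -9, 0, 8)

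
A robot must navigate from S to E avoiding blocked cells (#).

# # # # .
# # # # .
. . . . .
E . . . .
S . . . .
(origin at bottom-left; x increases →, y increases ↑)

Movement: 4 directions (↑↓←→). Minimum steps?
1
(one shortest path: (0, 0) → (0, 1))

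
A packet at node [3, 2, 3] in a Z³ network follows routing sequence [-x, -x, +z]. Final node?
(1, 2, 4)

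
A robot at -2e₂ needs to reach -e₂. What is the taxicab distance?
1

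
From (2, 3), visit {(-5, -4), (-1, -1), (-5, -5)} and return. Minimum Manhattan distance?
30
(one optimal route: (2, 3) → (-5, -4) → (-5, -5) → (-1, -1) → (2, 3))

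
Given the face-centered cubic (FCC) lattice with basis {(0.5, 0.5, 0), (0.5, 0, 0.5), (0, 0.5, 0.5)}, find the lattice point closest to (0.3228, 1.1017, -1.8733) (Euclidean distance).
(0, 1, -2)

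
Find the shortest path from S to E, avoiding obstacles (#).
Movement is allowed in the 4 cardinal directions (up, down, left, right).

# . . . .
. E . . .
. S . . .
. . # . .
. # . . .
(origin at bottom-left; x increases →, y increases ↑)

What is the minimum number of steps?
1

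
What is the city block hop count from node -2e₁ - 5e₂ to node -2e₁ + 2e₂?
7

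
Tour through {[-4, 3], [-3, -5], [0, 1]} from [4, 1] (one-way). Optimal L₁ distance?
19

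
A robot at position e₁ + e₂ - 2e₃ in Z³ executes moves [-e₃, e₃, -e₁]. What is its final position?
(0, 1, -2)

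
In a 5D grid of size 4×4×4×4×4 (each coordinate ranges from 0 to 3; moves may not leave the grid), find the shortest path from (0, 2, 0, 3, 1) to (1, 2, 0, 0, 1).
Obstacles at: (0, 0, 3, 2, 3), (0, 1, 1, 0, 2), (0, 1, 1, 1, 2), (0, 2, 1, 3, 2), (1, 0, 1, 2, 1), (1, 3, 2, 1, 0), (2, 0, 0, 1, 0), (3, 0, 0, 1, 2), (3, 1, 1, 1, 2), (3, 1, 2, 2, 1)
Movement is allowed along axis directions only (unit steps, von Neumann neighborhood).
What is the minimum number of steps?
4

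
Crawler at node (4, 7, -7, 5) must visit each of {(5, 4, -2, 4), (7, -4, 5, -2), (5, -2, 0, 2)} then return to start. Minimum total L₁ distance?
66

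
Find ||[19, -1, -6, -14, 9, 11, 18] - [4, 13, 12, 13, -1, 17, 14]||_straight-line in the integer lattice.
40.3237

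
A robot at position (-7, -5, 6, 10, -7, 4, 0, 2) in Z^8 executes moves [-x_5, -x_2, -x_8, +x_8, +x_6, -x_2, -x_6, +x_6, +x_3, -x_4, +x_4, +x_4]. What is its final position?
(-7, -7, 7, 11, -8, 5, 0, 2)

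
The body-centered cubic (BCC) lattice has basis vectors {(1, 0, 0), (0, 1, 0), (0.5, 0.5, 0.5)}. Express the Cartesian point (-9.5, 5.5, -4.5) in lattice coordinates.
-5b₁ + 10b₂ - 9b₃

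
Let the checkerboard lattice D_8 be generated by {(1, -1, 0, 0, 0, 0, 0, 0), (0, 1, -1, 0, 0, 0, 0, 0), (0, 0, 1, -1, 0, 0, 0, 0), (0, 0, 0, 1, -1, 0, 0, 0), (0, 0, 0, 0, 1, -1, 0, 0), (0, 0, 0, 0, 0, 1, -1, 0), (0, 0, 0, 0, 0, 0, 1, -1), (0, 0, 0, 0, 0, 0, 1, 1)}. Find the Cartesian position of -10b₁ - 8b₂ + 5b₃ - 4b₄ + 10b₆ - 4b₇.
(-10, 2, 13, -9, 4, 10, -14, 4)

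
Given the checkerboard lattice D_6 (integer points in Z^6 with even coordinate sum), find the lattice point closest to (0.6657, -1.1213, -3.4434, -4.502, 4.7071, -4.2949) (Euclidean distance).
(1, -1, -3, -4, 5, -4)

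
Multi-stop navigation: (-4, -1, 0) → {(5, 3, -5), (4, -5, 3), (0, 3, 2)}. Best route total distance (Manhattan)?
39
(one optimal route: (-4, -1, 0) → (0, 3, 2) → (5, 3, -5) → (4, -5, 3))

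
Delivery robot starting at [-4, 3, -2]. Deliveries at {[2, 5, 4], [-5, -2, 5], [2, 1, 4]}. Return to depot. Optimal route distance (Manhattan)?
42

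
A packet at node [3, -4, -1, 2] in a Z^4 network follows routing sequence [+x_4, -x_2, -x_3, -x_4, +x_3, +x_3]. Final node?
(3, -5, 0, 2)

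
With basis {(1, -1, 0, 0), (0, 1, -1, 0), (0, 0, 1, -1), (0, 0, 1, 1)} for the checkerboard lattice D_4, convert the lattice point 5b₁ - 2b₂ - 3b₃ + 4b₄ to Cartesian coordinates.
(5, -7, 3, 7)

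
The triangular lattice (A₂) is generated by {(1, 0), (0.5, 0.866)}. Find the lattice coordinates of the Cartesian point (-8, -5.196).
-5b₁ - 6b₂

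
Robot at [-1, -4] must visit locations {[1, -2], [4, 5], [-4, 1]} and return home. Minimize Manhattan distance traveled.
34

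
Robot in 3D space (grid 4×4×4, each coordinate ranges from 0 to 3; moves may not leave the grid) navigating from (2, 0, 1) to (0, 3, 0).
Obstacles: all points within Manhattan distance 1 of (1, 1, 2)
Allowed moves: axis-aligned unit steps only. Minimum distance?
6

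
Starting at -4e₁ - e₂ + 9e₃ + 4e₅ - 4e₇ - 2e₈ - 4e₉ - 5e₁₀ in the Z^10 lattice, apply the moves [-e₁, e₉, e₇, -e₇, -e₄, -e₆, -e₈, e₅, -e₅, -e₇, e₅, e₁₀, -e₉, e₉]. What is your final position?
(-5, -1, 9, -1, 5, -1, -5, -3, -3, -4)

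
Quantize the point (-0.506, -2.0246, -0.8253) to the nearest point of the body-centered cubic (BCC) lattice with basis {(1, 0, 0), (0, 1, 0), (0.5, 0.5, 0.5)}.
(-1, -2, -1)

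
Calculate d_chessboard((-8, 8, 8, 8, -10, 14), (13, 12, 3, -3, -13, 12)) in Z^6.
21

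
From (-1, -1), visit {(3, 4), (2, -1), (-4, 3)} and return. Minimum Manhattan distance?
24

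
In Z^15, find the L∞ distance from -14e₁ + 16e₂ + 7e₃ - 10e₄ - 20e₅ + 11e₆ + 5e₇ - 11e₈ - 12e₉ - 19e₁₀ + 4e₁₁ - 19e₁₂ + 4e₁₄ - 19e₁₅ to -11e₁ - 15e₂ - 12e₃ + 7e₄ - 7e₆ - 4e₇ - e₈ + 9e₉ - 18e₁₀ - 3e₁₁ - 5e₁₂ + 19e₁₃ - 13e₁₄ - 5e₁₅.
31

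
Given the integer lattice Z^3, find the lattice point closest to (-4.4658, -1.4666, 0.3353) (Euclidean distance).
(-4, -1, 0)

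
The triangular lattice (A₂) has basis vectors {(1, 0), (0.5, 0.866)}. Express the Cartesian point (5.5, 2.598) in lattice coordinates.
4b₁ + 3b₂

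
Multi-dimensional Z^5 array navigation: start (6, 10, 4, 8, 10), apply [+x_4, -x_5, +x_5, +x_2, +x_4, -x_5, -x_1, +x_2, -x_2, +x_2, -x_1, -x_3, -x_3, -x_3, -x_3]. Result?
(4, 12, 0, 10, 9)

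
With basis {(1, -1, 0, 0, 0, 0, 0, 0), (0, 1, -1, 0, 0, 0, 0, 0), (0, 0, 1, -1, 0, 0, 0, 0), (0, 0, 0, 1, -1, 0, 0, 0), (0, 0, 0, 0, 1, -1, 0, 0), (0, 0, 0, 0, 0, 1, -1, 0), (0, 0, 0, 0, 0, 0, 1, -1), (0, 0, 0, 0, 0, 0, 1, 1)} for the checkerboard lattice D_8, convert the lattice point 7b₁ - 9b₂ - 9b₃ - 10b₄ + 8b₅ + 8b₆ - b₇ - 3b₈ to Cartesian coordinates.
(7, -16, 0, -1, 18, 0, -12, -2)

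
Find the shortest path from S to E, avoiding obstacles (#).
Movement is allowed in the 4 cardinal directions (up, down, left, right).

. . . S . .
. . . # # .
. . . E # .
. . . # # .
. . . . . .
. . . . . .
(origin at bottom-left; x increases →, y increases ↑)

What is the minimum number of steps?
4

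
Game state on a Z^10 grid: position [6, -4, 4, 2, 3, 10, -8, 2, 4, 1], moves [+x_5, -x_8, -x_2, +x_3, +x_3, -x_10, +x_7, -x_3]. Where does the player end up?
(6, -5, 5, 2, 4, 10, -7, 1, 4, 0)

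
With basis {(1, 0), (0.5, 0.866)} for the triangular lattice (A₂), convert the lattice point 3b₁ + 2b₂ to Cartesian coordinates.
(4, 1.732)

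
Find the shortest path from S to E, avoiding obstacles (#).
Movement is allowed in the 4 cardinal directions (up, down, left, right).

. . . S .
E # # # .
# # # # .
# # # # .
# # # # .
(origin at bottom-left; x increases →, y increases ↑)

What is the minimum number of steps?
4
(one shortest path: (3, 4) → (2, 4) → (1, 4) → (0, 4) → (0, 3))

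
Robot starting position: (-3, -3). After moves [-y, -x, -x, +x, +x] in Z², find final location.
(-3, -4)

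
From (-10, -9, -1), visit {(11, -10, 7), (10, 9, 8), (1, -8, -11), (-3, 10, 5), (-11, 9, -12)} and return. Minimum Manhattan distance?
146
(one optimal route: (-10, -9, -1) → (11, -10, 7) → (10, 9, 8) → (-3, 10, 5) → (-11, 9, -12) → (1, -8, -11) → (-10, -9, -1))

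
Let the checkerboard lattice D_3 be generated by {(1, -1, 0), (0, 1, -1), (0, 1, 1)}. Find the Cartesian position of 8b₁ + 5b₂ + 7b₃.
(8, 4, 2)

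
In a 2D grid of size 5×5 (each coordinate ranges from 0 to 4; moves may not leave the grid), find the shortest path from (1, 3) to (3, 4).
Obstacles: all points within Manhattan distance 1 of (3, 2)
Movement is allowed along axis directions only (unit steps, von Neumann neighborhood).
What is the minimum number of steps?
3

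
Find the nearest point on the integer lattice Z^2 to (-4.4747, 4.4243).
(-4, 4)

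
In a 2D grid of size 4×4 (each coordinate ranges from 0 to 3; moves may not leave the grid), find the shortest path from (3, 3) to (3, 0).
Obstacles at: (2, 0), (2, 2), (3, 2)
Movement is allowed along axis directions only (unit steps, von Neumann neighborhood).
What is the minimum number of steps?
7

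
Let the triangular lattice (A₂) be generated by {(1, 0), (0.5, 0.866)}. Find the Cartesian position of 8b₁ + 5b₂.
(10.5, 4.33)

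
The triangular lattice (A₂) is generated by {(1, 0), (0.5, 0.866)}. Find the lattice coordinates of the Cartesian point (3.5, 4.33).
b₁ + 5b₂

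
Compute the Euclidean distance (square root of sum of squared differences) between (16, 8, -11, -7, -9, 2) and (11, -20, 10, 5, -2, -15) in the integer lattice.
41.6173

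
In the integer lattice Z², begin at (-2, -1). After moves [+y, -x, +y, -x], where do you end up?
(-4, 1)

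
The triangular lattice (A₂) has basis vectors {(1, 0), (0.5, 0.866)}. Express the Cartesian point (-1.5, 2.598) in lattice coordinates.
-3b₁ + 3b₂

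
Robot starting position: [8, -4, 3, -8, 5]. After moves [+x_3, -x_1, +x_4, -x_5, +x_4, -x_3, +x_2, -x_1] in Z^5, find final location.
(6, -3, 3, -6, 4)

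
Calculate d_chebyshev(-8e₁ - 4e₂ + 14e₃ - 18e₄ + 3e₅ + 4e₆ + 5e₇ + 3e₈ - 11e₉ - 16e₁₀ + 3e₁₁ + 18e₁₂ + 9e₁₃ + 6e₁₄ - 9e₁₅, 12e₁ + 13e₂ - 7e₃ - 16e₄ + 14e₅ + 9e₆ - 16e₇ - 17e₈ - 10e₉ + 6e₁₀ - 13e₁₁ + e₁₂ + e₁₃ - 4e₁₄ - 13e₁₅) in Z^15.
22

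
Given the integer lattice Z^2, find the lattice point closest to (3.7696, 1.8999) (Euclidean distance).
(4, 2)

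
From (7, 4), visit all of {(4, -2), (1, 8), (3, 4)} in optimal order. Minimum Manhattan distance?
22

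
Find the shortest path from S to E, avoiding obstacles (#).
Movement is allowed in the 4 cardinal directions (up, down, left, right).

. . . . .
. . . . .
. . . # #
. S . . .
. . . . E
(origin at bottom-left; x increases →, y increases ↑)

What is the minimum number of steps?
4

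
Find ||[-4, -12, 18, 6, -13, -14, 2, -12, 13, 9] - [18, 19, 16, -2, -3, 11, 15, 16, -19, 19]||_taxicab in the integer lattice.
181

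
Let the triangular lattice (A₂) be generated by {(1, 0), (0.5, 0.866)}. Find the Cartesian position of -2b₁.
(-2, 0)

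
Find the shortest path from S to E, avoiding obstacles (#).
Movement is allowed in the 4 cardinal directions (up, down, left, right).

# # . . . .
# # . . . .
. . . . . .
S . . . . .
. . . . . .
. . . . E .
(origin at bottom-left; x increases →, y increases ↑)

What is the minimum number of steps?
6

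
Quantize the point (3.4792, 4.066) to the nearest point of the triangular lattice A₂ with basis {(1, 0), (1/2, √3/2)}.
(3.5, 4.33)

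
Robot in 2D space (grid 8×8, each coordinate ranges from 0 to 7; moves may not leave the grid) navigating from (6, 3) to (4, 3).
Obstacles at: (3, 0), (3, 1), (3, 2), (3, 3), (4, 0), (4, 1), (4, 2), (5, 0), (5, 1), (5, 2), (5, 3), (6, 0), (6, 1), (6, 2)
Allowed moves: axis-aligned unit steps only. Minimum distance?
4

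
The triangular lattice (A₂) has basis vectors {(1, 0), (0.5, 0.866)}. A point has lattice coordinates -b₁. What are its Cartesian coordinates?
(-1, 0)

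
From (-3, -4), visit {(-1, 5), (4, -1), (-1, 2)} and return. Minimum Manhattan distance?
32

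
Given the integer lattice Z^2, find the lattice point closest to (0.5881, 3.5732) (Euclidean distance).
(1, 4)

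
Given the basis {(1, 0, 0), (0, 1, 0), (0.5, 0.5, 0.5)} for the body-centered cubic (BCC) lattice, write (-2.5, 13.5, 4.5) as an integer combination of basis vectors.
-7b₁ + 9b₂ + 9b₃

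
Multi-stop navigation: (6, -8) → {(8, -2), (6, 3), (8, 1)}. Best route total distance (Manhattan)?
15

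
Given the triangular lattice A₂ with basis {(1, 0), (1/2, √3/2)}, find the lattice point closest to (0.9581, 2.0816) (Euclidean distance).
(1, 1.732)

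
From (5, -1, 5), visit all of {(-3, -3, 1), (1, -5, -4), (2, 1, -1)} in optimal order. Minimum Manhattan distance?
32
(one optimal route: (5, -1, 5) → (2, 1, -1) → (1, -5, -4) → (-3, -3, 1))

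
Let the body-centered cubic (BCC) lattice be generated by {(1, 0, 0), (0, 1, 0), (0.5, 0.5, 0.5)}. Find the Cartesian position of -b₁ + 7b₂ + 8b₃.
(3, 11, 4)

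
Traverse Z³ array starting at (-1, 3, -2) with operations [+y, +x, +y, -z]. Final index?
(0, 5, -3)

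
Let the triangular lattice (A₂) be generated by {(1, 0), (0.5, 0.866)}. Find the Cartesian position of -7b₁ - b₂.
(-7.5, -0.866)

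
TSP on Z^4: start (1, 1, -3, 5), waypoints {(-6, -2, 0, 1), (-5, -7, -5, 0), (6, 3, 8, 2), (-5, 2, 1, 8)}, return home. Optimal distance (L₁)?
92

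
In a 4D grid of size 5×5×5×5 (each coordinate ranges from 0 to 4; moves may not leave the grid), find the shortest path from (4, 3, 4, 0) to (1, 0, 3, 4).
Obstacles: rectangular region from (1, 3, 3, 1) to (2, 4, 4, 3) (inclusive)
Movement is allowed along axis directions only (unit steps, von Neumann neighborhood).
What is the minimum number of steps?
11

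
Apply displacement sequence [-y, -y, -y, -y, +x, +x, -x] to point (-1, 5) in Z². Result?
(0, 1)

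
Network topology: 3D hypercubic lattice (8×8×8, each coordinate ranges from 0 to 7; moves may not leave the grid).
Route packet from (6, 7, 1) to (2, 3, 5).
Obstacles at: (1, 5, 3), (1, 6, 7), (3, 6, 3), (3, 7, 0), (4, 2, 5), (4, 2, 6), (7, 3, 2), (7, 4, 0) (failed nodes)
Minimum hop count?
12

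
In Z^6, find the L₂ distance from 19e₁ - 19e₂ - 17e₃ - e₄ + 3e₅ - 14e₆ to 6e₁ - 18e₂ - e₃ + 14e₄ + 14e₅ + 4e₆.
33.1059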